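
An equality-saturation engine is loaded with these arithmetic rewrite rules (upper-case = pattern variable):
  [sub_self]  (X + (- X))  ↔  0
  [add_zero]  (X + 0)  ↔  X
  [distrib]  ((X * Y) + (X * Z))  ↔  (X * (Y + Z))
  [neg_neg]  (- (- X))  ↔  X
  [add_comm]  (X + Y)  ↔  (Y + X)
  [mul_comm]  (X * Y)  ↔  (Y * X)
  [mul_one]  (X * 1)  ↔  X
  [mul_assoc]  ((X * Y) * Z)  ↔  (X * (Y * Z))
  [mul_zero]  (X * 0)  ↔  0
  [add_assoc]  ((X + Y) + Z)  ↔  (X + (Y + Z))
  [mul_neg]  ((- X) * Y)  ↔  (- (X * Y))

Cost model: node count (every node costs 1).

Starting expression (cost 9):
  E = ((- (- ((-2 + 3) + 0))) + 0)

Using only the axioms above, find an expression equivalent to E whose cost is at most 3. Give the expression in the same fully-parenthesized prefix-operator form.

1. [neg_neg →] (- (- ((-2 + 3) + 0)))  →  ((-2 + 3) + 0);  E = (((-2 + 3) + 0) + 0)
2. [add_zero →] (((-2 + 3) + 0) + 0)  →  ((-2 + 3) + 0)
3. [add_zero →] ((-2 + 3) + 0)  →  (-2 + 3);  cost 3 ≤ 3, done

(-2 + 3)   [cost 3]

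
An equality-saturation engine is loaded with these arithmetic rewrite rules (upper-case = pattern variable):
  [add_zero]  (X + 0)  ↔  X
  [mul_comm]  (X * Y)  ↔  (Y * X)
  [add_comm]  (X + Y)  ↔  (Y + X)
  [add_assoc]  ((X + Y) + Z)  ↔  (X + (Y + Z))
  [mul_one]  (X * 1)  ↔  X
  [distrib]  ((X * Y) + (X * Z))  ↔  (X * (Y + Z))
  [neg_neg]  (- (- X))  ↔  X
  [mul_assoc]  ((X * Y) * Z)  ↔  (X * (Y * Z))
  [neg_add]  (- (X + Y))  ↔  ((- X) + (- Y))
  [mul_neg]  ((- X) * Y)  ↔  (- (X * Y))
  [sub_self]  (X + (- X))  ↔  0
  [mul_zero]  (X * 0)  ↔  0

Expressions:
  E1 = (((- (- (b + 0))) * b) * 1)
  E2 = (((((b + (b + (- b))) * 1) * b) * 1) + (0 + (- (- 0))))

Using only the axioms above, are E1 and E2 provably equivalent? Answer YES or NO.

YES

1. [neg_neg →] (- (- (b + 0)))  →  (b + 0);  E1 = (((b + 0) * b) * 1)
2. [add_zero →] (b + 0)  →  b;  E1 = ((b * b) * 1)
3. [mul_one →] ((b * b) * 1)  →  (b * b)
4. [add_zero ←] (b * b)  →  ((b * b) + 0)
5. [mul_one ←] b  →  (b * 1);  E1 = (((b * 1) * b) + 0)
6. [mul_one ←] ((b * 1) * b)  →  (((b * 1) * b) * 1);  E1 = ((((b * 1) * b) * 1) + 0)
7. [add_zero ←] 0  →  (0 + 0);  E1 = ((((b * 1) * b) * 1) + (0 + 0))
8. [neg_neg ←] 0  →  (- (- 0));  E1 = ((((b * 1) * b) * 1) + (0 + (- (- 0))))
9. [add_zero ←] b  →  (b + 0);  E1 = (((((b + 0) * 1) * b) * 1) + (0 + (- (- 0))))
10. [sub_self ←] 0  →  (b + (- b));  this is E2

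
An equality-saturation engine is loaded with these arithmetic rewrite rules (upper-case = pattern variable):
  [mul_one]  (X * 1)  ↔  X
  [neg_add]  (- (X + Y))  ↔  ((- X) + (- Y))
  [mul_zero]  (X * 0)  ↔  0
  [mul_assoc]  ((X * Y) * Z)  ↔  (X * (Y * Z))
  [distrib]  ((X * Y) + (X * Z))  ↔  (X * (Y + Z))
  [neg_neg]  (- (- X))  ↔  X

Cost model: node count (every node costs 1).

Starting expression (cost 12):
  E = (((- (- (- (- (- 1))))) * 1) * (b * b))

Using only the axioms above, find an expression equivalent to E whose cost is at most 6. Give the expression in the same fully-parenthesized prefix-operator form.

(1) (- (- 1))  =[neg_neg →]=  1    ⊢ (((- (- (- 1))) * 1) * (b * b))
(2) (- (- 1))  =[neg_neg →]=  1    ⊢ (((- 1) * 1) * (b * b))
(3) ((- 1) * 1)  =[mul_one →]=  (- 1)    ⊢ cost 6, within 6

((- 1) * (b * b))   [cost 6]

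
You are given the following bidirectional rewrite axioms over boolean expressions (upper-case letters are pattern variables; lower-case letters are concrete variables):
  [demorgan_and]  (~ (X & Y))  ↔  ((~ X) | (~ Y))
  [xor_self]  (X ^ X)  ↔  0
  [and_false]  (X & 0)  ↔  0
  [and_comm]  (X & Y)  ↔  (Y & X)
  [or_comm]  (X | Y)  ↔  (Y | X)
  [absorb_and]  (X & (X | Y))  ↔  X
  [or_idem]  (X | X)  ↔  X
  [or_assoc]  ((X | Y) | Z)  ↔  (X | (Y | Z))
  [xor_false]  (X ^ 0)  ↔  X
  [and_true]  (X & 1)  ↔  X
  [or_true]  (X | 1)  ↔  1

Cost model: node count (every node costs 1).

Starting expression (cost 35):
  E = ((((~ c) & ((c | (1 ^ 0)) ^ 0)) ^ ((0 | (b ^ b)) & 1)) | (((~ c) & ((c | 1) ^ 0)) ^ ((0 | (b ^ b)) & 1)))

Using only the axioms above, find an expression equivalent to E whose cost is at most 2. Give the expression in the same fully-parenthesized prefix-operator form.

(~ c)   [cost 2]

(1) (1 ^ 0)  =[xor_false →]=  1    ⊢ ((((~ c) & ((c | 1) ^ 0)) ^ ((0 | (b ^ b)) & 1)) | (((~ c) & ((c | 1) ^ 0)) ^ ((0 | (b ^ b)) & 1)))
(2) ((((~ c) & ((c | 1) ^ 0)) ^ ((0 | (b ^ b)) & 1)) | (((~ c) & ((c | 1) ^ 0)) ^ ((0 | (b ^ b)) & 1)))  =[or_idem →]=  (((~ c) & ((c | 1) ^ 0)) ^ ((0 | (b ^ b)) & 1))
(3) ((0 | (b ^ b)) & 1)  =[and_true →]=  (0 | (b ^ b))    ⊢ (((~ c) & ((c | 1) ^ 0)) ^ (0 | (b ^ b)))
(4) ((c | 1) ^ 0)  =[xor_false →]=  (c | 1)    ⊢ (((~ c) & (c | 1)) ^ (0 | (b ^ b)))
(5) (c | 1)  =[or_true →]=  1    ⊢ (((~ c) & 1) ^ (0 | (b ^ b)))
(6) (b ^ b)  =[xor_self →]=  0    ⊢ (((~ c) & 1) ^ (0 | 0))
(7) (0 | 0)  =[or_idem →]=  0    ⊢ (((~ c) & 1) ^ 0)
(8) ((~ c) & 1)  =[and_true →]=  (~ c)    ⊢ ((~ c) ^ 0)
(9) ((~ c) ^ 0)  =[xor_false →]=  (~ c)    ⊢ cost 2, within 2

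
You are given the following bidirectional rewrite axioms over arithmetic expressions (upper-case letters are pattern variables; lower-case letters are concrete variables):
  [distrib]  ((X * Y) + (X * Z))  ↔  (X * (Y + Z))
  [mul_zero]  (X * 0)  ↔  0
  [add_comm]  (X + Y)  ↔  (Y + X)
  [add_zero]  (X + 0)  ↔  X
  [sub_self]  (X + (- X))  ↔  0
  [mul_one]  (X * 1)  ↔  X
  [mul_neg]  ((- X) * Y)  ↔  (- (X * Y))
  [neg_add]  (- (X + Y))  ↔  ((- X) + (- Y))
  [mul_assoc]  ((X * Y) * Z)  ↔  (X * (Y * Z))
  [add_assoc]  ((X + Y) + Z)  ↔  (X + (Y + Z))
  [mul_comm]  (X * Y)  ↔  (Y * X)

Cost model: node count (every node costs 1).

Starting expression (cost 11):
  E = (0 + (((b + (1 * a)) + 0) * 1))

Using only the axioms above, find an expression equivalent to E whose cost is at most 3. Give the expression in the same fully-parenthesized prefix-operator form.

(1) ((b + (1 * a)) + 0)  =[add_zero →]=  (b + (1 * a))    ⊢ (0 + ((b + (1 * a)) * 1))
(2) (0 + ((b + (1 * a)) * 1))  =[add_comm →]=  (((b + (1 * a)) * 1) + 0)
(3) ((b + (1 * a)) * 1)  =[mul_one →]=  (b + (1 * a))    ⊢ ((b + (1 * a)) + 0)
(4) (1 * a)  =[mul_comm →]=  (a * 1)    ⊢ ((b + (a * 1)) + 0)
(5) (a * 1)  =[mul_one →]=  a    ⊢ ((b + a) + 0)
(6) ((b + a) + 0)  =[add_zero →]=  (b + a)    ⊢ cost 3, within 3

(b + a)   [cost 3]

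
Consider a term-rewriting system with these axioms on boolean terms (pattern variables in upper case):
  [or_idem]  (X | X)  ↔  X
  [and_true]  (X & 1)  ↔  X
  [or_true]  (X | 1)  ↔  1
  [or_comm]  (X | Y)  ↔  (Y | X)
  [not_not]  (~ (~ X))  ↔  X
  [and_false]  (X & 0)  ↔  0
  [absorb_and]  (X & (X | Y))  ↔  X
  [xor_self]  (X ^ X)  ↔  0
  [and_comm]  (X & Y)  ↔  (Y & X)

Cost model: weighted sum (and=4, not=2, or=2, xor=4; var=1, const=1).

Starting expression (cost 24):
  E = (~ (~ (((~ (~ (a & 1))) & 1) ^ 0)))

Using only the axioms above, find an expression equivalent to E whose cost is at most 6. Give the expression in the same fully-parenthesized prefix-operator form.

(a ^ 0)   [cost 6]

(1) (~ (~ (a & 1)))  =[not_not →]=  (a & 1)    ⊢ (~ (~ (((a & 1) & 1) ^ 0)))
(2) (a & 1)  =[and_true →]=  a    ⊢ (~ (~ ((a & 1) ^ 0)))
(3) (a & 1)  =[and_true →]=  a    ⊢ (~ (~ (a ^ 0)))
(4) (~ (~ (a ^ 0)))  =[not_not →]=  (a ^ 0)    ⊢ cost 6, within 6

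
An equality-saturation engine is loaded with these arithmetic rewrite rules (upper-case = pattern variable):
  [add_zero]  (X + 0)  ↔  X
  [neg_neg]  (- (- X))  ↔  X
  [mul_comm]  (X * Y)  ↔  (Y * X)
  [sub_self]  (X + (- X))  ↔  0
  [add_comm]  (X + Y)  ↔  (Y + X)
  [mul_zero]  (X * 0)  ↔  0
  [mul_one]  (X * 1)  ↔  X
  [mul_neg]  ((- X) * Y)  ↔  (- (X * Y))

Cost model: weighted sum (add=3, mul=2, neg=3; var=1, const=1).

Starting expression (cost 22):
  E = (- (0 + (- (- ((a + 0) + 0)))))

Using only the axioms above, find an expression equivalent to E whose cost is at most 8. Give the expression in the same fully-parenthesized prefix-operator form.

(1) (a + 0)  =[add_zero →]=  a    ⊢ (- (0 + (- (- (a + 0)))))
(2) (a + 0)  =[add_zero →]=  a    ⊢ (- (0 + (- (- a))))
(3) (- (- a))  =[neg_neg →]=  a    ⊢ cost 8, within 8

(- (0 + a))   [cost 8]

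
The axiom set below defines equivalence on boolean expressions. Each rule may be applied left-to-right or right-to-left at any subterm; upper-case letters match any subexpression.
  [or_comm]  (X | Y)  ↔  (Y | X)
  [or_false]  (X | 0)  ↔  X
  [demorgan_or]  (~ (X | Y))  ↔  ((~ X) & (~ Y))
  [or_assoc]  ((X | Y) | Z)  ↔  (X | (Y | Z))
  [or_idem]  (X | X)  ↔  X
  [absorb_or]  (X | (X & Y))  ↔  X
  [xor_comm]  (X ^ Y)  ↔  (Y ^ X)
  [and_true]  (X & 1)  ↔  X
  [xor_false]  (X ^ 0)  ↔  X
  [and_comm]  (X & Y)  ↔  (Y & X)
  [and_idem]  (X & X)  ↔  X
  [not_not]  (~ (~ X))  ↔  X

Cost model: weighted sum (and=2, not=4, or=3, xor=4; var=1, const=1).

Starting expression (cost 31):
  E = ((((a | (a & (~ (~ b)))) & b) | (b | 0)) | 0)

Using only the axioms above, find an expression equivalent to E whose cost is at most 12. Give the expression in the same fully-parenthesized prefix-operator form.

((a & b) | (b | 0))   [cost 12]

step 1: not_not (→) rewrites (~ (~ b)) into b, now ((((a | (a & b)) & b) | (b | 0)) | 0)
step 2: absorb_or (→) rewrites (a | (a & b)) into a, now (((a & b) | (b | 0)) | 0)
step 3: or_false (→) rewrites (((a & b) | (b | 0)) | 0) into ((a & b) | (b | 0)), reaching cost 12 (bound 12)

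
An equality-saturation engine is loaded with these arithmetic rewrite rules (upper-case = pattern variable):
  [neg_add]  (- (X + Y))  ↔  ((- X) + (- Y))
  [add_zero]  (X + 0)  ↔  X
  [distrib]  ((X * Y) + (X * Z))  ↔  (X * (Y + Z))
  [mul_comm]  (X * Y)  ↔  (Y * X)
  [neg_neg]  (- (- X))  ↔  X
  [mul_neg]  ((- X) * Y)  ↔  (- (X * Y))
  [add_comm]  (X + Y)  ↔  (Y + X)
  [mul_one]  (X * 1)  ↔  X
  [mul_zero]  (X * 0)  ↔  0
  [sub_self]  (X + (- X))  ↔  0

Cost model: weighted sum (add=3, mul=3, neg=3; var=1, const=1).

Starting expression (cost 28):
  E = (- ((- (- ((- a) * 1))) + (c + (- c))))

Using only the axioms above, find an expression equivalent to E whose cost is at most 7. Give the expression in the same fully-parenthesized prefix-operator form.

(- (- a))   [cost 7]

step 1: mul_one (→) rewrites ((- a) * 1) into (- a), now (- ((- (- (- a))) + (c + (- c))))
step 2: neg_neg (→) rewrites (- (- a)) into a, now (- ((- a) + (c + (- c))))
step 3: sub_self (→) rewrites (c + (- c)) into 0, now (- ((- a) + 0))
step 4: add_zero (→) rewrites ((- a) + 0) into (- a), reaching cost 7 (bound 7)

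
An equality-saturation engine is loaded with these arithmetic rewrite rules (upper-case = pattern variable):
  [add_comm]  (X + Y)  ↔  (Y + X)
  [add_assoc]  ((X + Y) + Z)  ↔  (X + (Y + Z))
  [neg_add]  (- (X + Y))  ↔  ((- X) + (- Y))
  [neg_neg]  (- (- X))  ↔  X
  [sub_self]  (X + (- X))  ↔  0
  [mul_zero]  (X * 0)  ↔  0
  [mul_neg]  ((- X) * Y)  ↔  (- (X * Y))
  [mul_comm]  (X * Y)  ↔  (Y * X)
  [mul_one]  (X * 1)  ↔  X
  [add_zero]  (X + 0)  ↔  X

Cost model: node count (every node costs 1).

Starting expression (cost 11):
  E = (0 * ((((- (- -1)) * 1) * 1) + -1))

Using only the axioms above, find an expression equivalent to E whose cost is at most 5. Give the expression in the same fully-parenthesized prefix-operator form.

step 1: mul_one (→) rewrites ((- (- -1)) * 1) into (- (- -1)), now (0 * (((- (- -1)) * 1) + -1))
step 2: neg_neg (→) rewrites (- (- -1)) into -1, now (0 * ((-1 * 1) + -1))
step 3: mul_one (→) rewrites (-1 * 1) into -1, reaching cost 5 (bound 5)

(0 * (-1 + -1))   [cost 5]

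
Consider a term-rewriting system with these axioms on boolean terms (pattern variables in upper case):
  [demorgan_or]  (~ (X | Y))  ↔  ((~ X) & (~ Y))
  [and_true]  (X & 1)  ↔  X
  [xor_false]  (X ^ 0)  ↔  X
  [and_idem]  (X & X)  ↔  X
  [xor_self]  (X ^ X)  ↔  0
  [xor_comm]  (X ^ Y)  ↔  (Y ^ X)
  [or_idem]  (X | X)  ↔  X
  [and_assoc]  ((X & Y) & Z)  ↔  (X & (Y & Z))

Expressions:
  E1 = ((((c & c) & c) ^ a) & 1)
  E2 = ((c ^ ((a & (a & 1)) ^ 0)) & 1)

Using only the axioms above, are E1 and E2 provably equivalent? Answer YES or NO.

1. [and_idem →] (c & c)  →  c;  E1 = (((c & c) ^ a) & 1)
2. [and_true →] (((c & c) ^ a) & 1)  →  ((c & c) ^ a)
3. [and_idem →] (c & c)  →  c;  E1 = (c ^ a)
4. [and_true ←] (c ^ a)  →  ((c ^ a) & 1)
5. [xor_false ←] a  →  (a ^ 0);  E1 = ((c ^ (a ^ 0)) & 1)
6. [and_idem ←] a  →  (a & a);  E1 = ((c ^ ((a & a) ^ 0)) & 1)
7. [and_true ←] a  →  (a & 1);  this is E2

YES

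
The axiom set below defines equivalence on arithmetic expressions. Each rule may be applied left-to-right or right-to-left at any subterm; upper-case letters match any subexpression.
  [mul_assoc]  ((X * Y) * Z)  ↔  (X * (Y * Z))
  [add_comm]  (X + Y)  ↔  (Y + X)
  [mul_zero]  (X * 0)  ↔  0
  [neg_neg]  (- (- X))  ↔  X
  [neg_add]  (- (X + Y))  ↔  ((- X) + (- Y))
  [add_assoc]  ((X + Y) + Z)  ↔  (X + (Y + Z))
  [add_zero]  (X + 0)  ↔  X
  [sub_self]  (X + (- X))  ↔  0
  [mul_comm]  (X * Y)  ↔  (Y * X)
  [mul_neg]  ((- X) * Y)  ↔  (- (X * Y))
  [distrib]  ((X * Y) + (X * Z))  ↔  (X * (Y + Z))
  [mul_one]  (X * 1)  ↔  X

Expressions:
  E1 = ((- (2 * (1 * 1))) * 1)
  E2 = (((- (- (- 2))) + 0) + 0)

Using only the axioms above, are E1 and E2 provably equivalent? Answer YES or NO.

1. [mul_one →] (1 * 1)  →  1;  E1 = ((- (2 * 1)) * 1)
2. [mul_one →] ((- (2 * 1)) * 1)  →  (- (2 * 1))
3. [mul_one →] (2 * 1)  →  2;  E1 = (- 2)
4. [neg_neg ←] (- 2)  →  (- (- (- 2)))
5. [add_zero ←] (- (- (- 2)))  →  ((- (- (- 2))) + 0)
6. [add_zero ←] (- (- (- 2)))  →  ((- (- (- 2))) + 0);  this is E2

YES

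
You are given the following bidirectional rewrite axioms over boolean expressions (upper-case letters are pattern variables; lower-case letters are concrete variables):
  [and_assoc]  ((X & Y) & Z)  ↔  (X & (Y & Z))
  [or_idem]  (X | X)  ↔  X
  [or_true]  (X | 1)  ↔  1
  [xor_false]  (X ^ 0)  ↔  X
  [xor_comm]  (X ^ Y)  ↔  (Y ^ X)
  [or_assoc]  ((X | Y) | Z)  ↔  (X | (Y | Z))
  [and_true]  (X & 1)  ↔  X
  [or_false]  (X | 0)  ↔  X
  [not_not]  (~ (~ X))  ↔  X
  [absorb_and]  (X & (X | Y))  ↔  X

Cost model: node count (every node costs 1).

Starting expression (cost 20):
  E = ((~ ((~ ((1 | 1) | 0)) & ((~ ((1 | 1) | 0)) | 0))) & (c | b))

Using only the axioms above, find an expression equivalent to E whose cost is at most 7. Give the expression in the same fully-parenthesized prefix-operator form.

((1 | 1) & (c | b))   [cost 7]

(1) ((~ ((1 | 1) | 0)) & ((~ ((1 | 1) | 0)) | 0))  =[absorb_and →]=  (~ ((1 | 1) | 0))    ⊢ ((~ (~ ((1 | 1) | 0))) & (c | b))
(2) (~ (~ ((1 | 1) | 0)))  =[not_not →]=  ((1 | 1) | 0)    ⊢ (((1 | 1) | 0) & (c | b))
(3) ((1 | 1) | 0)  =[or_false →]=  (1 | 1)    ⊢ cost 7, within 7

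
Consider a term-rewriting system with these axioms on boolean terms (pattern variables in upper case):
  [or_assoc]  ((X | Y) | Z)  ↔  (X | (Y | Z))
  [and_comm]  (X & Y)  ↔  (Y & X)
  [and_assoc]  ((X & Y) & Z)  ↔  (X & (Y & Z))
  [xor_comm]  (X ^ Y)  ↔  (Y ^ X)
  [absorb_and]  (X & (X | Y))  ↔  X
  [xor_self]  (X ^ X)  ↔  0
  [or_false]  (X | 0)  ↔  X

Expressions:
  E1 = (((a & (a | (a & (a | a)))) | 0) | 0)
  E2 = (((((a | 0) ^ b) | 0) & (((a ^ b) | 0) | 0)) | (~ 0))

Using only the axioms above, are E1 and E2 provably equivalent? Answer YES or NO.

The axioms are sound identities: if E1 ↔* E2 then E1 and E2 evaluate identically under any assignment.
Under a=0, b=0: E1 evaluates to 0, E2 to 1. Distinct ⇒ no rewrite sequence connects them.

NO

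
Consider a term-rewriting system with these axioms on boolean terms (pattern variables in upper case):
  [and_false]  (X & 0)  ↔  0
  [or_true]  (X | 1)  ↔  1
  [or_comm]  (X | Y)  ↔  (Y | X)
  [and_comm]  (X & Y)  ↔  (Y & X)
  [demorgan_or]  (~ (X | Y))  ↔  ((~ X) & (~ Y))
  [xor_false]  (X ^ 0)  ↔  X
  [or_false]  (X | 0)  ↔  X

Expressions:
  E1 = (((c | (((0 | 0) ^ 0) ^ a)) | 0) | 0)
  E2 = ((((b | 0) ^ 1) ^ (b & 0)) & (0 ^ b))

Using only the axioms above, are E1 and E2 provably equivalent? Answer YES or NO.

NO

The axioms are sound identities: if E1 ↔* E2 then E1 and E2 evaluate identically under any assignment.
Under a=0, b=0, c=1: E1 evaluates to 1, E2 to 0. Distinct ⇒ no rewrite sequence connects them.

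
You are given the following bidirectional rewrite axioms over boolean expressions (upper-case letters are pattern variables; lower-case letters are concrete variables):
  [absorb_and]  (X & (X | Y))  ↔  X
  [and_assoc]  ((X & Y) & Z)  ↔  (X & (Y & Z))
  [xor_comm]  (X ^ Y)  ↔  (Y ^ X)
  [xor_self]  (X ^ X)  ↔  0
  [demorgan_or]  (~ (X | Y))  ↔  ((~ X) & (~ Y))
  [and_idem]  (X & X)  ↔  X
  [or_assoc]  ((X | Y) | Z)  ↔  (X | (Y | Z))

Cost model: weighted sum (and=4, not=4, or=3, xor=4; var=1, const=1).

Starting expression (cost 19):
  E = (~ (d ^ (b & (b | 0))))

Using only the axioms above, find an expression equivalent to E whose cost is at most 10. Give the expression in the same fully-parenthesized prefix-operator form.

(1) (d ^ (b & (b | 0)))  =[xor_comm →]=  ((b & (b | 0)) ^ d)    ⊢ (~ ((b & (b | 0)) ^ d))
(2) (b & (b | 0))  =[absorb_and →]=  b    ⊢ cost 10, within 10

(~ (b ^ d))   [cost 10]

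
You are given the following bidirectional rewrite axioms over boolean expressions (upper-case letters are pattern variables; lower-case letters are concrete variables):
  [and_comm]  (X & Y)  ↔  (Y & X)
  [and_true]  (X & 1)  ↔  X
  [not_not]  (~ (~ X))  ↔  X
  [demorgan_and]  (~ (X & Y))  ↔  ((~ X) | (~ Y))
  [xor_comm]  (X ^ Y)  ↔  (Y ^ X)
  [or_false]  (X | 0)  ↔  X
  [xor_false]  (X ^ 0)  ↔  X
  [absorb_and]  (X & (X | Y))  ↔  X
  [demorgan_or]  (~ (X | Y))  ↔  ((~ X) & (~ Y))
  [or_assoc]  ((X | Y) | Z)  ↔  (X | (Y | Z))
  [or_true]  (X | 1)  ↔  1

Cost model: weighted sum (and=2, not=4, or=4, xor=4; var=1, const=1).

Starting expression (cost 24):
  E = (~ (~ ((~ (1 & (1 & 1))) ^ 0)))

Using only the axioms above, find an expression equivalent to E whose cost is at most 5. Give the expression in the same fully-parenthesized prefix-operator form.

(~ 1)   [cost 5]

1. [not_not →] (~ (~ ((~ (1 & (1 & 1))) ^ 0)))  →  ((~ (1 & (1 & 1))) ^ 0)
2. [and_true →] (1 & 1)  →  1;  E = ((~ (1 & 1)) ^ 0)
3. [and_true →] (1 & 1)  →  1;  E = ((~ 1) ^ 0)
4. [xor_false →] ((~ 1) ^ 0)  →  (~ 1);  cost 5 ≤ 5, done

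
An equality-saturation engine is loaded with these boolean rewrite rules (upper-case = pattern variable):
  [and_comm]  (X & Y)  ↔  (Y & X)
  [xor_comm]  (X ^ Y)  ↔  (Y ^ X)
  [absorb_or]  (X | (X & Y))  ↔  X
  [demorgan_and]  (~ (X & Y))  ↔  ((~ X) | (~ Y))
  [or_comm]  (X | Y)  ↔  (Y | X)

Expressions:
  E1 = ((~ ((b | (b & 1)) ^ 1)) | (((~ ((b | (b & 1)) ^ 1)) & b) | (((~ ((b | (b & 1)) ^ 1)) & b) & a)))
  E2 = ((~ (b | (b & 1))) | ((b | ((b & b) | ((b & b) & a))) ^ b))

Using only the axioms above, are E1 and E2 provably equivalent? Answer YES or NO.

NO

Every axiom is a valid identity, so a rewrite proof would force E1 and E2 to agree under every assignment.
At a=0, b=0: E1 = 0 but E2 = 1; they differ, so no derivation exists.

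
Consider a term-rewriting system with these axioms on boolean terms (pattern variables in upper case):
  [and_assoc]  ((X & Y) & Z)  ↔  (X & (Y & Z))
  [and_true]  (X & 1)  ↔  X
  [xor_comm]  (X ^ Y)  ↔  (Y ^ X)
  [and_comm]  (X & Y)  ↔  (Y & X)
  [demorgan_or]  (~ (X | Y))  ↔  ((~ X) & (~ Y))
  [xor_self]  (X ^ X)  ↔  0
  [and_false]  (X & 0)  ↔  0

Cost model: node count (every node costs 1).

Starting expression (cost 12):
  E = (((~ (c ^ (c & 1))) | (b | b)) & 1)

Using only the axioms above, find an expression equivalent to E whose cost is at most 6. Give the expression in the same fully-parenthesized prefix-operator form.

((~ 0) | (b | b))   [cost 6]

(1) (((~ (c ^ (c & 1))) | (b | b)) & 1)  =[and_true →]=  ((~ (c ^ (c & 1))) | (b | b))
(2) (c & 1)  =[and_true →]=  c    ⊢ ((~ (c ^ c)) | (b | b))
(3) (c ^ c)  =[xor_self →]=  0    ⊢ cost 6, within 6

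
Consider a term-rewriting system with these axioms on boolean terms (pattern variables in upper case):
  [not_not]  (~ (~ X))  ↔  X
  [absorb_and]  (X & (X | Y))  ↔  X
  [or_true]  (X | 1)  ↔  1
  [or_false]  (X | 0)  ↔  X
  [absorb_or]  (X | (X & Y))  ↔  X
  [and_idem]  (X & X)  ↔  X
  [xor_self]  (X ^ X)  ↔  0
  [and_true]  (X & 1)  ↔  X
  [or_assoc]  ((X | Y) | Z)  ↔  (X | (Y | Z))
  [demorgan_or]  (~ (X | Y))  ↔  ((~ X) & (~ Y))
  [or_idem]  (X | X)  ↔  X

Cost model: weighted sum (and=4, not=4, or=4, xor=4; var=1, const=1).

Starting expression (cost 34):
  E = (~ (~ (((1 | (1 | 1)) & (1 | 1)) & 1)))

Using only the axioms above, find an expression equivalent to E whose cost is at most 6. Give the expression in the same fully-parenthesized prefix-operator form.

1. [or_true →] (1 | 1)  →  1;  E = (~ (~ (((1 | 1) & (1 | 1)) & 1)))
2. [not_not →] (~ (~ (((1 | 1) & (1 | 1)) & 1)))  →  (((1 | 1) & (1 | 1)) & 1)
3. [and_idem →] ((1 | 1) & (1 | 1))  →  (1 | 1);  E = ((1 | 1) & 1)
4. [and_true →] ((1 | 1) & 1)  →  (1 | 1);  cost 6 ≤ 6, done

(1 | 1)   [cost 6]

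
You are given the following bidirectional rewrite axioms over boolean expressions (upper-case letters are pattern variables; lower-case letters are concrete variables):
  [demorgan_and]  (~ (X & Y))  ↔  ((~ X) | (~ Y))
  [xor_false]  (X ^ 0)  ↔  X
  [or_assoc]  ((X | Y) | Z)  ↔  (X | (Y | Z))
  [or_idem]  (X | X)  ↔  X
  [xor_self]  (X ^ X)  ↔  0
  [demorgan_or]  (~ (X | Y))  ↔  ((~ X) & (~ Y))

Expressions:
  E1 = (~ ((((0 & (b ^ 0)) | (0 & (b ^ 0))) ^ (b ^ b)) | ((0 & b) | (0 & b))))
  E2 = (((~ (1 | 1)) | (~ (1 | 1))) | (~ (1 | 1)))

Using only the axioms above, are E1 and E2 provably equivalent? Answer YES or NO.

All listed rules preserve value, hence provable equivalence implies equal values everywhere; look for a separating assignment.
b=0 gives E1 ↦ 1, E2 ↦ 0; values differ ⇒ not provably equivalent.

NO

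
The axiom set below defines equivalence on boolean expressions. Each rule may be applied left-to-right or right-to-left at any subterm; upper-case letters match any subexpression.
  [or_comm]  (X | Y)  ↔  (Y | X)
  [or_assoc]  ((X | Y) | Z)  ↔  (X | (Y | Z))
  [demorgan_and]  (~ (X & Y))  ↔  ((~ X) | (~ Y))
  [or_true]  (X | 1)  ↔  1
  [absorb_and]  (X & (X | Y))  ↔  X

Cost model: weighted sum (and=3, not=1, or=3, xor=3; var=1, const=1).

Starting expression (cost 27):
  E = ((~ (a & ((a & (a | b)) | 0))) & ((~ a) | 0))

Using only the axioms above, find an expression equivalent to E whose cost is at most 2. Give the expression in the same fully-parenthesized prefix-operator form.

1. [absorb_and →] (a & (a | b))  →  a;  E = ((~ (a & (a | 0))) & ((~ a) | 0))
2. [absorb_and →] (a & (a | 0))  →  a;  E = ((~ a) & ((~ a) | 0))
3. [absorb_and →] ((~ a) & ((~ a) | 0))  →  (~ a);  cost 2 ≤ 2, done

(~ a)   [cost 2]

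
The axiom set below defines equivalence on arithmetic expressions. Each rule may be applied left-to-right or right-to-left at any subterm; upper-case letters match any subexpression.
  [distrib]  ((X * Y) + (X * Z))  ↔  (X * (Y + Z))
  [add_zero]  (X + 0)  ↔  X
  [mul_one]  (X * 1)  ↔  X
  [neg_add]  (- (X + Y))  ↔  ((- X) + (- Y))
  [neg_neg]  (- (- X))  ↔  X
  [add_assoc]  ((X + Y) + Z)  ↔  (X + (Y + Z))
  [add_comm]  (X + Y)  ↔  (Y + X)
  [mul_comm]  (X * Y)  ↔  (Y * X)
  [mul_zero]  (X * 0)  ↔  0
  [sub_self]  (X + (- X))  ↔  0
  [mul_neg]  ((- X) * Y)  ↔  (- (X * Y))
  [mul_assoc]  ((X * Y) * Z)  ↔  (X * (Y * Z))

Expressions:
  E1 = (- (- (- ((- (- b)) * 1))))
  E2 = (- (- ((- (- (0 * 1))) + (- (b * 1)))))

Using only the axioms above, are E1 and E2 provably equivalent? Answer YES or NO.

YES

1. [mul_one →] ((- (- b)) * 1)  →  (- (- b));  E1 = (- (- (- (- (- b)))))
2. [neg_neg →] (- (- (- (- b))))  →  (- (- b));  E1 = (- (- (- b)))
3. [add_zero ←] (- b)  →  ((- b) + 0);  E1 = (- (- ((- b) + 0)))
4. [mul_one ←] 0  →  (0 * 1);  E1 = (- (- ((- b) + (0 * 1))))
5. [add_comm →] ((- b) + (0 * 1))  →  ((0 * 1) + (- b));  E1 = (- (- ((0 * 1) + (- b))))
6. [mul_one ←] b  →  (b * 1);  E1 = (- (- ((0 * 1) + (- (b * 1)))))
7. [neg_neg ←] (0 * 1)  →  (- (- (0 * 1)));  this is E2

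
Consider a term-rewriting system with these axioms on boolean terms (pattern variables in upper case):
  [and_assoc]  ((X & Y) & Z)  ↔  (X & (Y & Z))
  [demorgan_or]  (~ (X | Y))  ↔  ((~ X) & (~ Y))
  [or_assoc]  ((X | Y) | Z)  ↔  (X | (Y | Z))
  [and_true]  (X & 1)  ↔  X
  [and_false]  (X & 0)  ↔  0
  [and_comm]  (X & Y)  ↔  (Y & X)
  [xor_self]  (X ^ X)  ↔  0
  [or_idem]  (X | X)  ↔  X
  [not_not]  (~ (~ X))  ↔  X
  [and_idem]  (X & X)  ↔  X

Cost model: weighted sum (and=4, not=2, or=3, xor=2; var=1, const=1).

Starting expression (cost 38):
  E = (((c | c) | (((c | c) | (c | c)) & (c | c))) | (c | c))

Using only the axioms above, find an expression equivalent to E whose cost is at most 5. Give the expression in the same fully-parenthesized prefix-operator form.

step 1: or_idem (→) rewrites ((c | c) | (c | c)) into (c | c), now (((c | c) | ((c | c) & (c | c))) | (c | c))
step 2: and_idem (→) rewrites ((c | c) & (c | c)) into (c | c), now (((c | c) | (c | c)) | (c | c))
step 3: or_idem (→) rewrites ((c | c) | (c | c)) into (c | c), now ((c | c) | (c | c))
step 4: or_idem (→) rewrites ((c | c) | (c | c)) into (c | c), reaching cost 5 (bound 5)

(c | c)   [cost 5]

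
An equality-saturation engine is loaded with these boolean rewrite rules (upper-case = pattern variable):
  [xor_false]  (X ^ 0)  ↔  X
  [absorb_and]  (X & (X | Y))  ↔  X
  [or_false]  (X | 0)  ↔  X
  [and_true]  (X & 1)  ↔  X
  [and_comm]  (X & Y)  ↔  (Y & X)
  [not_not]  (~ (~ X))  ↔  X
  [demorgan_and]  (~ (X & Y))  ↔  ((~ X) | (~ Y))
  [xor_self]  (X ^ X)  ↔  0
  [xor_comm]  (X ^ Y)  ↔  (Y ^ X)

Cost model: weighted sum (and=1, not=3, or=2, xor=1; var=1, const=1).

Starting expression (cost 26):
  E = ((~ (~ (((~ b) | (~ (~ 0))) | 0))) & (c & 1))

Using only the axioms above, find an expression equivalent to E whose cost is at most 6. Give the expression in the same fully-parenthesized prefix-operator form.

((~ b) & c)   [cost 6]

step 1: not_not (→) rewrites (~ (~ (((~ b) | (~ (~ 0))) | 0))) into (((~ b) | (~ (~ 0))) | 0), now ((((~ b) | (~ (~ 0))) | 0) & (c & 1))
step 2: and_true (→) rewrites (c & 1) into c, now ((((~ b) | (~ (~ 0))) | 0) & c)
step 3: or_false (→) rewrites (((~ b) | (~ (~ 0))) | 0) into ((~ b) | (~ (~ 0))), now (((~ b) | (~ (~ 0))) & c)
step 4: not_not (→) rewrites (~ (~ 0)) into 0, now (((~ b) | 0) & c)
step 5: or_false (→) rewrites ((~ b) | 0) into (~ b), reaching cost 6 (bound 6)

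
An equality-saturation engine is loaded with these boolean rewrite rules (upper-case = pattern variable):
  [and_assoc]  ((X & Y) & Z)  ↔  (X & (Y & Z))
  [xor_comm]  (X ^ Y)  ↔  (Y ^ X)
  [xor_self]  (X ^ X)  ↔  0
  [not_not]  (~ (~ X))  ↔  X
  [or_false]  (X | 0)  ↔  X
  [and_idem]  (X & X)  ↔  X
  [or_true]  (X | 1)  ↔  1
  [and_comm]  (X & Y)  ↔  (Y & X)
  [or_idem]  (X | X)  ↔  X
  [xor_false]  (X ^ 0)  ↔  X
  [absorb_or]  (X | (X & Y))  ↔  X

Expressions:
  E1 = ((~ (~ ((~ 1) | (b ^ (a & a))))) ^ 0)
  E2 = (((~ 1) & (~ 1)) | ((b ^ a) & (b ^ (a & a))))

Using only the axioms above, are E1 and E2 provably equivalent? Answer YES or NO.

(1) ((~ (~ ((~ 1) | (b ^ (a & a))))) ^ 0)  =[xor_false →]=  (~ (~ ((~ 1) | (b ^ (a & a)))))
(2) (a & a)  =[and_idem →]=  a    ⊢ (~ (~ ((~ 1) | (b ^ a))))
(3) (~ (~ ((~ 1) | (b ^ a))))  =[not_not →]=  ((~ 1) | (b ^ a))
(4) (~ 1)  =[and_idem ←]=  ((~ 1) & (~ 1))    ⊢ (((~ 1) & (~ 1)) | (b ^ a))
(5) (b ^ a)  =[and_idem ←]=  ((b ^ a) & (b ^ a))    ⊢ (((~ 1) & (~ 1)) | ((b ^ a) & (b ^ a)))
(6) a  =[and_idem ←]=  (a & a)    ⊢ E2

YES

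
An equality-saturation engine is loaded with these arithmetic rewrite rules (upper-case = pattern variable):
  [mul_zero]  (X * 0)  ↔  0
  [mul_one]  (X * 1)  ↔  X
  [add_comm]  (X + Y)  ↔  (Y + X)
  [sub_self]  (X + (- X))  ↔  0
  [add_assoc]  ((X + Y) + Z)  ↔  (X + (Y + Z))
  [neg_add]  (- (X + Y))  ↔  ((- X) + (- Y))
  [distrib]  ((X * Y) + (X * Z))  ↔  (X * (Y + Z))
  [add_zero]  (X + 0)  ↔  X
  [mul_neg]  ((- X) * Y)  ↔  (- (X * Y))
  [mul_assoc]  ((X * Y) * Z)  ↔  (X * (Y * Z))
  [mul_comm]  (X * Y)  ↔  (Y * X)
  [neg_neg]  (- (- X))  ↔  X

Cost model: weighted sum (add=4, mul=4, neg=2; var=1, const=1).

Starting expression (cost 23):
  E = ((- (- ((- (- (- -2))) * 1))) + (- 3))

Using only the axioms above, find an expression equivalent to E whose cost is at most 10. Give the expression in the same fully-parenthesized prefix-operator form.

((- -2) + (- 3))   [cost 10]

1. [mul_one →] ((- (- (- -2))) * 1)  →  (- (- (- -2)));  E = ((- (- (- (- (- -2))))) + (- 3))
2. [neg_neg →] (- (- (- (- -2))))  →  (- (- -2));  E = ((- (- (- -2))) + (- 3))
3. [neg_neg →] (- (- -2))  →  -2;  cost 10 ≤ 10, done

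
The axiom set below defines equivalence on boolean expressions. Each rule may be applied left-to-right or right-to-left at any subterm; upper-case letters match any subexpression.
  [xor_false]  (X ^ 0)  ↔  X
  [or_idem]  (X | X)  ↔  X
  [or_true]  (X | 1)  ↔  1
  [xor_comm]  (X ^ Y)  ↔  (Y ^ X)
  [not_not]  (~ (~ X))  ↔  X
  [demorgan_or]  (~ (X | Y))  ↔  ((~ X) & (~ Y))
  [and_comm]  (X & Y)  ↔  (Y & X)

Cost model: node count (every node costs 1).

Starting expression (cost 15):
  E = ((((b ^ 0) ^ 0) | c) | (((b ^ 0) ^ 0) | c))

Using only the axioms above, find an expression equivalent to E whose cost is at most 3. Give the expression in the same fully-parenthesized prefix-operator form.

(b | c)   [cost 3]

step 1: or_idem (→) rewrites ((((b ^ 0) ^ 0) | c) | (((b ^ 0) ^ 0) | c)) into (((b ^ 0) ^ 0) | c)
step 2: xor_false (→) rewrites (b ^ 0) into b, now ((b ^ 0) | c)
step 3: xor_false (→) rewrites (b ^ 0) into b, reaching cost 3 (bound 3)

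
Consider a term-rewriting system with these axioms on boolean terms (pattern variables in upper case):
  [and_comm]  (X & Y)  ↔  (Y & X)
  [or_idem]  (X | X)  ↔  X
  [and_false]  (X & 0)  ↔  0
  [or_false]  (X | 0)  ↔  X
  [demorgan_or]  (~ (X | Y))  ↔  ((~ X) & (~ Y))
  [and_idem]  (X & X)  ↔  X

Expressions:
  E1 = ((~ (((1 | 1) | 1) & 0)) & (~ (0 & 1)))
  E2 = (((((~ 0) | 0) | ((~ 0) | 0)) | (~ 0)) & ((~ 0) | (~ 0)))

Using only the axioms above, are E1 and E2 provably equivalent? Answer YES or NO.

YES

1. [or_idem →] (1 | 1)  →  1;  E1 = ((~ ((1 | 1) & 0)) & (~ (0 & 1)))
2. [or_idem →] (1 | 1)  →  1;  E1 = ((~ (1 & 0)) & (~ (0 & 1)))
3. [and_comm →] (0 & 1)  →  (1 & 0);  E1 = ((~ (1 & 0)) & (~ (1 & 0)))
4. [and_idem →] ((~ (1 & 0)) & (~ (1 & 0)))  →  (~ (1 & 0))
5. [and_false →] (1 & 0)  →  0;  E1 = (~ 0)
6. [or_idem ←] (~ 0)  →  ((~ 0) | (~ 0))
7. [and_idem ←] ((~ 0) | (~ 0))  →  (((~ 0) | (~ 0)) & ((~ 0) | (~ 0)))
8. [or_false ←] (~ 0)  →  ((~ 0) | 0);  E1 = ((((~ 0) | 0) | (~ 0)) & ((~ 0) | (~ 0)))
9. [or_idem ←] ((~ 0) | 0)  →  (((~ 0) | 0) | ((~ 0) | 0));  this is E2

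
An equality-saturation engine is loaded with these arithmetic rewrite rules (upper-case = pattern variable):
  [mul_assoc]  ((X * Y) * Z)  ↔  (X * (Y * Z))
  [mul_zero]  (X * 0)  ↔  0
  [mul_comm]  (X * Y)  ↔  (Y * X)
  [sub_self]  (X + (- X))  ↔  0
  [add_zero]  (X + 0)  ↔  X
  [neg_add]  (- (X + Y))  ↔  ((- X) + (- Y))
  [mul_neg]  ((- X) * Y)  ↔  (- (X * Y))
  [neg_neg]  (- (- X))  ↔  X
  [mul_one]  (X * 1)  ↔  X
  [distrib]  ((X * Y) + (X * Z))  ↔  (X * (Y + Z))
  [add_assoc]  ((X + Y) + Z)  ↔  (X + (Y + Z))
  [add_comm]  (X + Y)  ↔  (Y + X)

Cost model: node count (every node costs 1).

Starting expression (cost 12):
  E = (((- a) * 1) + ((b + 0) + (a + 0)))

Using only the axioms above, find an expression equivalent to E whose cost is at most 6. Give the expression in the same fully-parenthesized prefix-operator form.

(1) (a + 0)  =[add_zero →]=  a    ⊢ (((- a) * 1) + ((b + 0) + a))
(2) (b + 0)  =[add_zero →]=  b    ⊢ (((- a) * 1) + (b + a))
(3) ((- a) * 1)  =[mul_one →]=  (- a)    ⊢ cost 6, within 6

((- a) + (b + a))   [cost 6]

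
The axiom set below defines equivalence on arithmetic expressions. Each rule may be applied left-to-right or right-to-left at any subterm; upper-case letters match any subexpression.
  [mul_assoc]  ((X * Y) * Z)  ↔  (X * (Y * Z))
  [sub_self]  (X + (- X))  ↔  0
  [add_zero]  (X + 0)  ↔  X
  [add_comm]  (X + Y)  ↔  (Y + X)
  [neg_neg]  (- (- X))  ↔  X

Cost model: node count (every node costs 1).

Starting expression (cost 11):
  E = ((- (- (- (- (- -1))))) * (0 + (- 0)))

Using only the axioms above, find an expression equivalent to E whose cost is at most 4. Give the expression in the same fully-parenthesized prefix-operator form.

((- -1) * 0)   [cost 4]

(1) (- (- (- (- (- -1)))))  =[neg_neg →]=  (- (- (- -1)))    ⊢ ((- (- (- -1))) * (0 + (- 0)))
(2) (0 + (- 0))  =[sub_self →]=  0    ⊢ ((- (- (- -1))) * 0)
(3) (- (- -1))  =[neg_neg →]=  -1    ⊢ cost 4, within 4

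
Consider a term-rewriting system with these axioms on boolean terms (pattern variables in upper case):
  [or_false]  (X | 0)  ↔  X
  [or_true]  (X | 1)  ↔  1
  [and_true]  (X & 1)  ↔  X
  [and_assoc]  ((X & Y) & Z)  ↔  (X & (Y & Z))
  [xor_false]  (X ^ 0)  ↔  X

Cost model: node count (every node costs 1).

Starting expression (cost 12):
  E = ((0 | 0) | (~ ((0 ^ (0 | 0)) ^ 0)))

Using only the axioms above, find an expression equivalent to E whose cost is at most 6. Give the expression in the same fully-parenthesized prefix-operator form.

1. [xor_false →] ((0 ^ (0 | 0)) ^ 0)  →  (0 ^ (0 | 0));  E = ((0 | 0) | (~ (0 ^ (0 | 0))))
2. [or_false →] (0 | 0)  →  0;  E = ((0 | 0) | (~ (0 ^ 0)))
3. [xor_false →] (0 ^ 0)  →  0;  cost 6 ≤ 6, done

((0 | 0) | (~ 0))   [cost 6]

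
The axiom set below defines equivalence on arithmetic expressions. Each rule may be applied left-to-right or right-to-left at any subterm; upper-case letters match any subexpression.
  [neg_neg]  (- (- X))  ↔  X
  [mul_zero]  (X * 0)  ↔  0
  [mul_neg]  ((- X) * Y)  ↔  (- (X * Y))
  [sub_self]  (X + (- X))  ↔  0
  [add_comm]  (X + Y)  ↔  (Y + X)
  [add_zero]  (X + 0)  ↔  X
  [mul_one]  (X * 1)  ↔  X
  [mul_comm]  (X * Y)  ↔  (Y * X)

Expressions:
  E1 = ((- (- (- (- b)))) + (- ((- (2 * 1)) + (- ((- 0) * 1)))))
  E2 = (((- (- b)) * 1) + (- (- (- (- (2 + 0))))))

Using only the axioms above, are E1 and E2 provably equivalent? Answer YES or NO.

YES

(1) ((- 0) * 1)  =[mul_one →]=  (- 0)    ⊢ ((- (- (- (- b)))) + (- ((- (2 * 1)) + (- (- 0)))))
(2) (2 * 1)  =[mul_one →]=  2    ⊢ ((- (- (- (- b)))) + (- ((- 2) + (- (- 0)))))
(3) (- (- 0))  =[neg_neg →]=  0    ⊢ ((- (- (- (- b)))) + (- ((- 2) + 0)))
(4) ((- 2) + 0)  =[add_zero →]=  (- 2)    ⊢ ((- (- (- (- b)))) + (- (- 2)))
(5) (- (- 2))  =[neg_neg →]=  2    ⊢ ((- (- (- (- b)))) + 2)
(6) (- (- (- (- b))))  =[neg_neg →]=  (- (- b))    ⊢ ((- (- b)) + 2)
(7) (- (- b))  =[neg_neg →]=  b    ⊢ (b + 2)
(8) 2  =[add_zero ←]=  (2 + 0)    ⊢ (b + (2 + 0))
(9) (2 + 0)  =[neg_neg ←]=  (- (- (2 + 0)))    ⊢ (b + (- (- (2 + 0))))
(10) b  =[neg_neg ←]=  (- (- b))    ⊢ ((- (- b)) + (- (- (2 + 0))))
(11) (- b)  =[mul_one ←]=  ((- b) * 1)    ⊢ ((- ((- b) * 1)) + (- (- (2 + 0))))
(12) (- ((- b) * 1))  =[mul_neg ←]=  ((- (- b)) * 1)    ⊢ (((- (- b)) * 1) + (- (- (2 + 0))))
(13) (- (- (2 + 0)))  =[neg_neg ←]=  (- (- (- (- (2 + 0)))))    ⊢ E2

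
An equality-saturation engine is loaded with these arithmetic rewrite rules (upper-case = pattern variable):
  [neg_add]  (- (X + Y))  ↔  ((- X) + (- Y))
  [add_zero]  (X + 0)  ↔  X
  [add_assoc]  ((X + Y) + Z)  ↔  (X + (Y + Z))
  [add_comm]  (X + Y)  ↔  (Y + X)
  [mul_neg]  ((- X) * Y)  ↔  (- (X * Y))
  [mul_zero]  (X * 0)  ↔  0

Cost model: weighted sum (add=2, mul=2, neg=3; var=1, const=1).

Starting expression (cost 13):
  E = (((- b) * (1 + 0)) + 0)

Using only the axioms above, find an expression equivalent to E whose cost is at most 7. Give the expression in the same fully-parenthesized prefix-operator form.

((- b) * 1)   [cost 7]

step 1: add_zero (→) rewrites (((- b) * (1 + 0)) + 0) into ((- b) * (1 + 0))
step 2: add_zero (→) rewrites (1 + 0) into 1, reaching cost 7 (bound 7)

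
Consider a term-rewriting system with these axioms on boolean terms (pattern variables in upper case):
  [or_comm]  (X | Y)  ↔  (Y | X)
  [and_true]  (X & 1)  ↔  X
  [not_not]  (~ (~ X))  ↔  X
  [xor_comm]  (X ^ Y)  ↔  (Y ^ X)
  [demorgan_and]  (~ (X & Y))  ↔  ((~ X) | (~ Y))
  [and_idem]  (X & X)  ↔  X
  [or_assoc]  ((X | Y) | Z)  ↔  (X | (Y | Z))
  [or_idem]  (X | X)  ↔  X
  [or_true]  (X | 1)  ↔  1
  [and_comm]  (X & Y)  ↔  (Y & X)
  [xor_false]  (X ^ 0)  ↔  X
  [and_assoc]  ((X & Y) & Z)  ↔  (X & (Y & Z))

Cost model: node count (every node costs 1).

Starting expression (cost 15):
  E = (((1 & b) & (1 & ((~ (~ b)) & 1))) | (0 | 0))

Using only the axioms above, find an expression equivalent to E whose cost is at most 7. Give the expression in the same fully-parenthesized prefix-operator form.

(1) (~ (~ b))  =[not_not →]=  b    ⊢ (((1 & b) & (1 & (b & 1))) | (0 | 0))
(2) (b & 1)  =[and_true →]=  b    ⊢ (((1 & b) & (1 & b)) | (0 | 0))
(3) ((1 & b) & (1 & b))  =[and_idem →]=  (1 & b)    ⊢ cost 7, within 7

((1 & b) | (0 | 0))   [cost 7]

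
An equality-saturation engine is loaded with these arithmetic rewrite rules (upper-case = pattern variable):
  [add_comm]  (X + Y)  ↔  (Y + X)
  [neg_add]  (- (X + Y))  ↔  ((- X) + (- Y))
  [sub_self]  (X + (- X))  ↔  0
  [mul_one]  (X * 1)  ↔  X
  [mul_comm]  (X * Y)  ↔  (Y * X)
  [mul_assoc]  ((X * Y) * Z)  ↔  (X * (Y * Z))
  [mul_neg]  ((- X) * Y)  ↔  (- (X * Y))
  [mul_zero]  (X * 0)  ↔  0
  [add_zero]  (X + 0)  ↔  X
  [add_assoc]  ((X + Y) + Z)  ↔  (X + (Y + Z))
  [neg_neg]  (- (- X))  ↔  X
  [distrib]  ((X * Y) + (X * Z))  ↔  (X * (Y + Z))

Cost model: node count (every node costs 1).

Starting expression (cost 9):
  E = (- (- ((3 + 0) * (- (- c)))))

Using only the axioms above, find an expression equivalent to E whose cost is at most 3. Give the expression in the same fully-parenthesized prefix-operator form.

(3 * c)   [cost 3]

step 1: neg_neg (→) rewrites (- (- c)) into c, now (- (- ((3 + 0) * c)))
step 2: neg_neg (→) rewrites (- (- ((3 + 0) * c))) into ((3 + 0) * c)
step 3: add_zero (→) rewrites (3 + 0) into 3, reaching cost 3 (bound 3)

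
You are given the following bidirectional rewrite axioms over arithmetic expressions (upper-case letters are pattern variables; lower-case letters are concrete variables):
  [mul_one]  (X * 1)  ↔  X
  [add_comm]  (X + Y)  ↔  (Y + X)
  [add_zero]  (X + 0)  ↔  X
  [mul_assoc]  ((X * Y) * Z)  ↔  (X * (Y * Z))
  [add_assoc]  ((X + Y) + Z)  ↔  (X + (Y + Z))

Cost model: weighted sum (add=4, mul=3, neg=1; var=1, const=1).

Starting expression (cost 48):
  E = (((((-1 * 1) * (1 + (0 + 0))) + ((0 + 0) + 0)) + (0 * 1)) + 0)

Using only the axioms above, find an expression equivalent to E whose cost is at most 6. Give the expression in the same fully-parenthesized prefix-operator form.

(0 + -1)   [cost 6]

(1) (0 + 0)  =[add_zero →]=  0    ⊢ (((((-1 * 1) * (1 + 0)) + ((0 + 0) + 0)) + (0 * 1)) + 0)
(2) (0 + 0)  =[add_zero →]=  0    ⊢ (((((-1 * 1) * (1 + 0)) + (0 + 0)) + (0 * 1)) + 0)
(3) (1 + 0)  =[add_zero →]=  1    ⊢ (((((-1 * 1) * 1) + (0 + 0)) + (0 * 1)) + 0)
(4) (-1 * 1)  =[mul_one →]=  -1    ⊢ ((((-1 * 1) + (0 + 0)) + (0 * 1)) + 0)
(5) (((-1 * 1) + (0 + 0)) + (0 * 1))  =[add_comm →]=  ((0 * 1) + ((-1 * 1) + (0 + 0)))    ⊢ (((0 * 1) + ((-1 * 1) + (0 + 0))) + 0)
(6) (-1 * 1)  =[mul_one →]=  -1    ⊢ (((0 * 1) + (-1 + (0 + 0))) + 0)
(7) (0 + 0)  =[add_zero →]=  0    ⊢ (((0 * 1) + (-1 + 0)) + 0)
(8) (((0 * 1) + (-1 + 0)) + 0)  =[add_zero →]=  ((0 * 1) + (-1 + 0))
(9) (0 * 1)  =[mul_one →]=  0    ⊢ (0 + (-1 + 0))
(10) (-1 + 0)  =[add_zero →]=  -1    ⊢ cost 6, within 6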